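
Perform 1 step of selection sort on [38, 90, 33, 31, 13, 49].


Initial: [38, 90, 33, 31, 13, 49]
Step 1: min=13 at 4
  Swap: [13, 90, 33, 31, 38, 49]

After 1 step: [13, 90, 33, 31, 38, 49]


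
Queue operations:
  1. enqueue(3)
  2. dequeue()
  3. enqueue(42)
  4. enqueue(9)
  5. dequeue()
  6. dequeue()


enqueue(3) -> [3]
dequeue()->3, []
enqueue(42) -> [42]
enqueue(9) -> [42, 9]
dequeue()->42, [9]
dequeue()->9, []

Final queue: []


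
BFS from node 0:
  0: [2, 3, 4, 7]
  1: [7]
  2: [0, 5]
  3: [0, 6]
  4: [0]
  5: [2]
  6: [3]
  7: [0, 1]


Visit 0, enqueue [2, 3, 4, 7]
Visit 2, enqueue [5]
Visit 3, enqueue [6]
Visit 4, enqueue []
Visit 7, enqueue [1]
Visit 5, enqueue []
Visit 6, enqueue []
Visit 1, enqueue []

BFS order: [0, 2, 3, 4, 7, 5, 6, 1]


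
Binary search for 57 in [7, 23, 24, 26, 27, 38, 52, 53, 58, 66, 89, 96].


Step 1: lo=0, hi=11, mid=5, val=38
Step 2: lo=6, hi=11, mid=8, val=58
Step 3: lo=6, hi=7, mid=6, val=52
Step 4: lo=7, hi=7, mid=7, val=53

Not found


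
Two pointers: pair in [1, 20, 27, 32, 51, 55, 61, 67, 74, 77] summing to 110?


lo=0(1)+hi=9(77)=78
lo=1(20)+hi=9(77)=97
lo=2(27)+hi=9(77)=104
lo=3(32)+hi=9(77)=109
lo=4(51)+hi=9(77)=128
lo=4(51)+hi=8(74)=125
lo=4(51)+hi=7(67)=118
lo=4(51)+hi=6(61)=112
lo=4(51)+hi=5(55)=106

No pair found


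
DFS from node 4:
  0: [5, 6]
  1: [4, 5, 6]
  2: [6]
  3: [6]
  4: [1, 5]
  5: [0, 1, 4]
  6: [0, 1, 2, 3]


Visit 4, push [5, 1]
Visit 1, push [6, 5]
Visit 5, push [0]
Visit 0, push [6]
Visit 6, push [3, 2]
Visit 2, push []
Visit 3, push []

DFS order: [4, 1, 5, 0, 6, 2, 3]


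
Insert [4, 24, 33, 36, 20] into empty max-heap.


Insert 4: [4]
Insert 24: [24, 4]
Insert 33: [33, 4, 24]
Insert 36: [36, 33, 24, 4]
Insert 20: [36, 33, 24, 4, 20]

Final heap: [36, 33, 24, 4, 20]


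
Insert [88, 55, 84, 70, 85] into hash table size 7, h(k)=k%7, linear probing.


Insert 88: h=4 -> slot 4
Insert 55: h=6 -> slot 6
Insert 84: h=0 -> slot 0
Insert 70: h=0, 1 probes -> slot 1
Insert 85: h=1, 1 probes -> slot 2

Table: [84, 70, 85, None, 88, None, 55]


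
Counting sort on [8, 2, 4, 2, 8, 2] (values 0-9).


Input: [8, 2, 4, 2, 8, 2]
Counts: [0, 0, 3, 0, 1, 0, 0, 0, 2, 0]

Sorted: [2, 2, 2, 4, 8, 8]


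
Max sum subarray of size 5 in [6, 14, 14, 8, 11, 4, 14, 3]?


[0:5]: 53
[1:6]: 51
[2:7]: 51
[3:8]: 40

Max: 53 at [0:5]


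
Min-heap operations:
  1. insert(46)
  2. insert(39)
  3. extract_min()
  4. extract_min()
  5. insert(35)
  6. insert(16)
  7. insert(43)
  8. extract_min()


insert(46) -> [46]
insert(39) -> [39, 46]
extract_min()->39, [46]
extract_min()->46, []
insert(35) -> [35]
insert(16) -> [16, 35]
insert(43) -> [16, 35, 43]
extract_min()->16, [35, 43]

Final heap: [35, 43]


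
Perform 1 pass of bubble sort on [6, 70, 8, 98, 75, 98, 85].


Initial: [6, 70, 8, 98, 75, 98, 85]
Pass 1: [6, 8, 70, 75, 98, 85, 98] (3 swaps)

After 1 pass: [6, 8, 70, 75, 98, 85, 98]


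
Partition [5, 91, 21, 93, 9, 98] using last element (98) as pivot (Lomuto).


Pivot: 98
  5 <= 98: advance i (no swap)
  91 <= 98: advance i (no swap)
  21 <= 98: advance i (no swap)
  93 <= 98: advance i (no swap)
  9 <= 98: advance i (no swap)
Place pivot at 5: [5, 91, 21, 93, 9, 98]

Partitioned: [5, 91, 21, 93, 9, 98]


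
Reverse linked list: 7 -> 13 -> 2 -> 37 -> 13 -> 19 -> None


Step 1: curr=7, set curr.next=prev(None) | reversed so far: 7
Step 2: curr=13, set curr.next=prev(7) | reversed so far: 13 -> 7
Step 3: curr=2, set curr.next=prev(13) | reversed so far: 2 -> 13 -> 7
Step 4: curr=37, set curr.next=prev(2) | reversed so far: 37 -> 2 -> 13 -> 7
Step 5: curr=13, set curr.next=prev(37) | reversed so far: 13 -> 37 -> 2 -> 13 -> 7
Step 6: curr=19, set curr.next=prev(13) | reversed so far: 19 -> 13 -> 37 -> 2 -> 13 -> 7

19 -> 13 -> 37 -> 2 -> 13 -> 7 -> None


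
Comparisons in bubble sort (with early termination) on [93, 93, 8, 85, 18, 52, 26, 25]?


Algorithm: bubble sort (with early termination)
Input: [93, 93, 8, 85, 18, 52, 26, 25]
Sorted: [8, 18, 25, 26, 52, 85, 93, 93]

27


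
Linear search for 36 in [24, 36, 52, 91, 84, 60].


i=0: 24!=36
i=1: 36==36 found!

Found at 1, 2 comps


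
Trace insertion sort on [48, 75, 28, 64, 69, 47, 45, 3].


Initial: [48, 75, 28, 64, 69, 47, 45, 3]
Insert 75: [48, 75, 28, 64, 69, 47, 45, 3]
Insert 28: [28, 48, 75, 64, 69, 47, 45, 3]
Insert 64: [28, 48, 64, 75, 69, 47, 45, 3]
Insert 69: [28, 48, 64, 69, 75, 47, 45, 3]
Insert 47: [28, 47, 48, 64, 69, 75, 45, 3]
Insert 45: [28, 45, 47, 48, 64, 69, 75, 3]
Insert 3: [3, 28, 45, 47, 48, 64, 69, 75]

Sorted: [3, 28, 45, 47, 48, 64, 69, 75]


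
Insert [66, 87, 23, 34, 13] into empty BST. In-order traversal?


Insert 66: root
Insert 87: R from 66
Insert 23: L from 66
Insert 34: L from 66 -> R from 23
Insert 13: L from 66 -> L from 23

In-order: [13, 23, 34, 66, 87]


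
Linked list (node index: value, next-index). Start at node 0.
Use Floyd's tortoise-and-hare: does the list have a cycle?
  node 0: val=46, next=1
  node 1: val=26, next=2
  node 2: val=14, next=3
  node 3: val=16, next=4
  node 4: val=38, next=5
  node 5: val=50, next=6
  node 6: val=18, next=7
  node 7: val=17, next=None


Floyd's tortoise (slow, +1) and hare (fast, +2):
  init: slow=0, fast=0
  step 1: slow=1, fast=2
  step 2: slow=2, fast=4
  step 3: slow=3, fast=6
  step 4: fast 6->7->None, no cycle

Cycle: no


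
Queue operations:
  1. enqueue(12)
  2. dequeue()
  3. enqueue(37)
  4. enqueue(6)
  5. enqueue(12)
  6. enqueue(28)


enqueue(12) -> [12]
dequeue()->12, []
enqueue(37) -> [37]
enqueue(6) -> [37, 6]
enqueue(12) -> [37, 6, 12]
enqueue(28) -> [37, 6, 12, 28]

Final queue: [37, 6, 12, 28]


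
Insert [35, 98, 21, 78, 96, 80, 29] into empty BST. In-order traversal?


Insert 35: root
Insert 98: R from 35
Insert 21: L from 35
Insert 78: R from 35 -> L from 98
Insert 96: R from 35 -> L from 98 -> R from 78
Insert 80: R from 35 -> L from 98 -> R from 78 -> L from 96
Insert 29: L from 35 -> R from 21

In-order: [21, 29, 35, 78, 80, 96, 98]


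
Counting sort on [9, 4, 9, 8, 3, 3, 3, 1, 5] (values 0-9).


Input: [9, 4, 9, 8, 3, 3, 3, 1, 5]
Counts: [0, 1, 0, 3, 1, 1, 0, 0, 1, 2]

Sorted: [1, 3, 3, 3, 4, 5, 8, 9, 9]


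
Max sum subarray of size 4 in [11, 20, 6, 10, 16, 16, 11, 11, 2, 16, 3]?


[0:4]: 47
[1:5]: 52
[2:6]: 48
[3:7]: 53
[4:8]: 54
[5:9]: 40
[6:10]: 40
[7:11]: 32

Max: 54 at [4:8]


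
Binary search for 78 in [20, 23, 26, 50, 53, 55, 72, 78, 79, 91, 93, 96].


Step 1: lo=0, hi=11, mid=5, val=55
Step 2: lo=6, hi=11, mid=8, val=79
Step 3: lo=6, hi=7, mid=6, val=72
Step 4: lo=7, hi=7, mid=7, val=78

Found at index 7


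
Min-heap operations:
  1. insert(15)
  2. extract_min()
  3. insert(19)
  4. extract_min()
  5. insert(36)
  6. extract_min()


insert(15) -> [15]
extract_min()->15, []
insert(19) -> [19]
extract_min()->19, []
insert(36) -> [36]
extract_min()->36, []

Final heap: []


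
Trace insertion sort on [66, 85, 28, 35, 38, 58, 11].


Initial: [66, 85, 28, 35, 38, 58, 11]
Insert 85: [66, 85, 28, 35, 38, 58, 11]
Insert 28: [28, 66, 85, 35, 38, 58, 11]
Insert 35: [28, 35, 66, 85, 38, 58, 11]
Insert 38: [28, 35, 38, 66, 85, 58, 11]
Insert 58: [28, 35, 38, 58, 66, 85, 11]
Insert 11: [11, 28, 35, 38, 58, 66, 85]

Sorted: [11, 28, 35, 38, 58, 66, 85]


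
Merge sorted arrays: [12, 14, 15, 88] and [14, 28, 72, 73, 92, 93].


Take 12 from A
Take 14 from A
Take 14 from B
Take 15 from A
Take 28 from B
Take 72 from B
Take 73 from B
Take 88 from A

Merged: [12, 14, 14, 15, 28, 72, 73, 88, 92, 93]


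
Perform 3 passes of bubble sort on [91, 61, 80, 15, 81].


Initial: [91, 61, 80, 15, 81]
Pass 1: [61, 80, 15, 81, 91] (4 swaps)
Pass 2: [61, 15, 80, 81, 91] (1 swaps)
Pass 3: [15, 61, 80, 81, 91] (1 swaps)

After 3 passes: [15, 61, 80, 81, 91]


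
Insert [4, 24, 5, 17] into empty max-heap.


Insert 4: [4]
Insert 24: [24, 4]
Insert 5: [24, 4, 5]
Insert 17: [24, 17, 5, 4]

Final heap: [24, 17, 5, 4]


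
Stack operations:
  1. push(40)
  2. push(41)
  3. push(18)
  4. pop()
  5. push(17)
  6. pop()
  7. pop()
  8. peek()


push(40) -> [40]
push(41) -> [40, 41]
push(18) -> [40, 41, 18]
pop()->18, [40, 41]
push(17) -> [40, 41, 17]
pop()->17, [40, 41]
pop()->41, [40]
peek()->40

Final stack: [40]


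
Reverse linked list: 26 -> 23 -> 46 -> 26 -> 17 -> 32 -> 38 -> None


Step 1: curr=26, set curr.next=prev(None) | reversed so far: 26
Step 2: curr=23, set curr.next=prev(26) | reversed so far: 23 -> 26
Step 3: curr=46, set curr.next=prev(23) | reversed so far: 46 -> 23 -> 26
Step 4: curr=26, set curr.next=prev(46) | reversed so far: 26 -> 46 -> 23 -> 26
Step 5: curr=17, set curr.next=prev(26) | reversed so far: 17 -> 26 -> 46 -> 23 -> 26
Step 6: curr=32, set curr.next=prev(17) | reversed so far: 32 -> 17 -> 26 -> 46 -> 23 -> 26
Step 7: curr=38, set curr.next=prev(32) | reversed so far: 38 -> 32 -> 17 -> 26 -> 46 -> 23 -> 26

38 -> 32 -> 17 -> 26 -> 46 -> 23 -> 26 -> None


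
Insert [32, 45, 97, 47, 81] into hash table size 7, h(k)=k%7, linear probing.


Insert 32: h=4 -> slot 4
Insert 45: h=3 -> slot 3
Insert 97: h=6 -> slot 6
Insert 47: h=5 -> slot 5
Insert 81: h=4, 3 probes -> slot 0

Table: [81, None, None, 45, 32, 47, 97]


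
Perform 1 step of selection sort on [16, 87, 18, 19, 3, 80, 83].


Initial: [16, 87, 18, 19, 3, 80, 83]
Step 1: min=3 at 4
  Swap: [3, 87, 18, 19, 16, 80, 83]

After 1 step: [3, 87, 18, 19, 16, 80, 83]


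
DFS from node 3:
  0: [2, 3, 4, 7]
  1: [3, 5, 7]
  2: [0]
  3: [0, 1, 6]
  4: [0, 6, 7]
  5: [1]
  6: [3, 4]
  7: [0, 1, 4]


Visit 3, push [6, 1, 0]
Visit 0, push [7, 4, 2]
Visit 2, push []
Visit 4, push [7, 6]
Visit 6, push []
Visit 7, push [1]
Visit 1, push [5]
Visit 5, push []

DFS order: [3, 0, 2, 4, 6, 7, 1, 5]


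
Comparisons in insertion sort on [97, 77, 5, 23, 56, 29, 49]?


Algorithm: insertion sort
Input: [97, 77, 5, 23, 56, 29, 49]
Sorted: [5, 23, 29, 49, 56, 77, 97]

17


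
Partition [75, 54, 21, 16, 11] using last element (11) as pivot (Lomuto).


Pivot: 11
Place pivot at 0: [11, 54, 21, 16, 75]

Partitioned: [11, 54, 21, 16, 75]


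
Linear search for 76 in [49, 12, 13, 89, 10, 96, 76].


i=0: 49!=76
i=1: 12!=76
i=2: 13!=76
i=3: 89!=76
i=4: 10!=76
i=5: 96!=76
i=6: 76==76 found!

Found at 6, 7 comps


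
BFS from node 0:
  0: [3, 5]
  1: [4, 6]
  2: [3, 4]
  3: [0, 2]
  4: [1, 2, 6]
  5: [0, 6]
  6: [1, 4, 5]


Visit 0, enqueue [3, 5]
Visit 3, enqueue [2]
Visit 5, enqueue [6]
Visit 2, enqueue [4]
Visit 6, enqueue [1]
Visit 4, enqueue []
Visit 1, enqueue []

BFS order: [0, 3, 5, 2, 6, 4, 1]


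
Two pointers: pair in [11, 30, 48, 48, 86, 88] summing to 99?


lo=0(11)+hi=5(88)=99

Yes: 11+88=99


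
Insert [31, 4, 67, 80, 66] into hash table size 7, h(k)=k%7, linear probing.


Insert 31: h=3 -> slot 3
Insert 4: h=4 -> slot 4
Insert 67: h=4, 1 probes -> slot 5
Insert 80: h=3, 3 probes -> slot 6
Insert 66: h=3, 4 probes -> slot 0

Table: [66, None, None, 31, 4, 67, 80]


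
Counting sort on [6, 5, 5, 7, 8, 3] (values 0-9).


Input: [6, 5, 5, 7, 8, 3]
Counts: [0, 0, 0, 1, 0, 2, 1, 1, 1, 0]

Sorted: [3, 5, 5, 6, 7, 8]


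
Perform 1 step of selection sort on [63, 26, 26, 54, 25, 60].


Initial: [63, 26, 26, 54, 25, 60]
Step 1: min=25 at 4
  Swap: [25, 26, 26, 54, 63, 60]

After 1 step: [25, 26, 26, 54, 63, 60]


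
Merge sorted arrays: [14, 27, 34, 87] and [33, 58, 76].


Take 14 from A
Take 27 from A
Take 33 from B
Take 34 from A
Take 58 from B
Take 76 from B

Merged: [14, 27, 33, 34, 58, 76, 87]


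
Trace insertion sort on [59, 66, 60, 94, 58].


Initial: [59, 66, 60, 94, 58]
Insert 66: [59, 66, 60, 94, 58]
Insert 60: [59, 60, 66, 94, 58]
Insert 94: [59, 60, 66, 94, 58]
Insert 58: [58, 59, 60, 66, 94]

Sorted: [58, 59, 60, 66, 94]


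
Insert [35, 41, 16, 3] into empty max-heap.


Insert 35: [35]
Insert 41: [41, 35]
Insert 16: [41, 35, 16]
Insert 3: [41, 35, 16, 3]

Final heap: [41, 35, 16, 3]


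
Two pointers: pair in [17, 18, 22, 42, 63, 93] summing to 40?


lo=0(17)+hi=5(93)=110
lo=0(17)+hi=4(63)=80
lo=0(17)+hi=3(42)=59
lo=0(17)+hi=2(22)=39
lo=1(18)+hi=2(22)=40

Yes: 18+22=40


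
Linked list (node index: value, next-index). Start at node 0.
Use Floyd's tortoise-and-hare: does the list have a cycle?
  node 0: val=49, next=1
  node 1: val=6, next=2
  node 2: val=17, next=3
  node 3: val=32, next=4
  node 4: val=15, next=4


Floyd's tortoise (slow, +1) and hare (fast, +2):
  init: slow=0, fast=0
  step 1: slow=1, fast=2
  step 2: slow=2, fast=4
  step 3: slow=3, fast=4
  step 4: slow=4, fast=4
  slow == fast at node 4: cycle detected

Cycle: yes


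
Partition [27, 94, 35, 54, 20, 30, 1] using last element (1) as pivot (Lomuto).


Pivot: 1
Place pivot at 0: [1, 94, 35, 54, 20, 30, 27]

Partitioned: [1, 94, 35, 54, 20, 30, 27]


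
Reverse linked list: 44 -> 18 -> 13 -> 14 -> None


Step 1: curr=44, set curr.next=prev(None) | reversed so far: 44
Step 2: curr=18, set curr.next=prev(44) | reversed so far: 18 -> 44
Step 3: curr=13, set curr.next=prev(18) | reversed so far: 13 -> 18 -> 44
Step 4: curr=14, set curr.next=prev(13) | reversed so far: 14 -> 13 -> 18 -> 44

14 -> 13 -> 18 -> 44 -> None


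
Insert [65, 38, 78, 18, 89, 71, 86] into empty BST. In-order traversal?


Insert 65: root
Insert 38: L from 65
Insert 78: R from 65
Insert 18: L from 65 -> L from 38
Insert 89: R from 65 -> R from 78
Insert 71: R from 65 -> L from 78
Insert 86: R from 65 -> R from 78 -> L from 89

In-order: [18, 38, 65, 71, 78, 86, 89]


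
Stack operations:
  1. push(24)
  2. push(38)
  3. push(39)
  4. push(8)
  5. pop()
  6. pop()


push(24) -> [24]
push(38) -> [24, 38]
push(39) -> [24, 38, 39]
push(8) -> [24, 38, 39, 8]
pop()->8, [24, 38, 39]
pop()->39, [24, 38]

Final stack: [24, 38]


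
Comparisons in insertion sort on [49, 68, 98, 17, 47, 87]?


Algorithm: insertion sort
Input: [49, 68, 98, 17, 47, 87]
Sorted: [17, 47, 49, 68, 87, 98]

11


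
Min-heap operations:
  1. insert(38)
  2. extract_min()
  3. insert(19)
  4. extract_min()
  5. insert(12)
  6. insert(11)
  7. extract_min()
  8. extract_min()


insert(38) -> [38]
extract_min()->38, []
insert(19) -> [19]
extract_min()->19, []
insert(12) -> [12]
insert(11) -> [11, 12]
extract_min()->11, [12]
extract_min()->12, []

Final heap: []


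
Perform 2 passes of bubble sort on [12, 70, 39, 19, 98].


Initial: [12, 70, 39, 19, 98]
Pass 1: [12, 39, 19, 70, 98] (2 swaps)
Pass 2: [12, 19, 39, 70, 98] (1 swaps)

After 2 passes: [12, 19, 39, 70, 98]


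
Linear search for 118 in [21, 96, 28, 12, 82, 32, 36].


i=0: 21!=118
i=1: 96!=118
i=2: 28!=118
i=3: 12!=118
i=4: 82!=118
i=5: 32!=118
i=6: 36!=118

Not found, 7 comps


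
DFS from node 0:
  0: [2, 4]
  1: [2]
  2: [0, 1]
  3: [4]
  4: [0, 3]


Visit 0, push [4, 2]
Visit 2, push [1]
Visit 1, push []
Visit 4, push [3]
Visit 3, push []

DFS order: [0, 2, 1, 4, 3]


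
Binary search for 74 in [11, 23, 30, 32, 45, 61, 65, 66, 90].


Step 1: lo=0, hi=8, mid=4, val=45
Step 2: lo=5, hi=8, mid=6, val=65
Step 3: lo=7, hi=8, mid=7, val=66
Step 4: lo=8, hi=8, mid=8, val=90

Not found


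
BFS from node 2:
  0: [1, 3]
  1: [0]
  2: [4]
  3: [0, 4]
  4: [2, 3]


Visit 2, enqueue [4]
Visit 4, enqueue [3]
Visit 3, enqueue [0]
Visit 0, enqueue [1]
Visit 1, enqueue []

BFS order: [2, 4, 3, 0, 1]


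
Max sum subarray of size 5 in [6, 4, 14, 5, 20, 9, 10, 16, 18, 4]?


[0:5]: 49
[1:6]: 52
[2:7]: 58
[3:8]: 60
[4:9]: 73
[5:10]: 57

Max: 73 at [4:9]


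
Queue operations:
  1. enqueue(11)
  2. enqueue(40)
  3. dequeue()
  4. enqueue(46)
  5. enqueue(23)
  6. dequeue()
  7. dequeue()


enqueue(11) -> [11]
enqueue(40) -> [11, 40]
dequeue()->11, [40]
enqueue(46) -> [40, 46]
enqueue(23) -> [40, 46, 23]
dequeue()->40, [46, 23]
dequeue()->46, [23]

Final queue: [23]


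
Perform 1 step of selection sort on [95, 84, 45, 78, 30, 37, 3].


Initial: [95, 84, 45, 78, 30, 37, 3]
Step 1: min=3 at 6
  Swap: [3, 84, 45, 78, 30, 37, 95]

After 1 step: [3, 84, 45, 78, 30, 37, 95]


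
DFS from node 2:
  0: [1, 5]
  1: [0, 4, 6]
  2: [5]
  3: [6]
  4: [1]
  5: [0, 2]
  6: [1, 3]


Visit 2, push [5]
Visit 5, push [0]
Visit 0, push [1]
Visit 1, push [6, 4]
Visit 4, push []
Visit 6, push [3]
Visit 3, push []

DFS order: [2, 5, 0, 1, 4, 6, 3]


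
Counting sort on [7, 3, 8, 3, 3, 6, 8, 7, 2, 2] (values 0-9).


Input: [7, 3, 8, 3, 3, 6, 8, 7, 2, 2]
Counts: [0, 0, 2, 3, 0, 0, 1, 2, 2, 0]

Sorted: [2, 2, 3, 3, 3, 6, 7, 7, 8, 8]


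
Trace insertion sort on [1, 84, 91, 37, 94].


Initial: [1, 84, 91, 37, 94]
Insert 84: [1, 84, 91, 37, 94]
Insert 91: [1, 84, 91, 37, 94]
Insert 37: [1, 37, 84, 91, 94]
Insert 94: [1, 37, 84, 91, 94]

Sorted: [1, 37, 84, 91, 94]


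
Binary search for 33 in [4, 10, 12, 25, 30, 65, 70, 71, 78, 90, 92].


Step 1: lo=0, hi=10, mid=5, val=65
Step 2: lo=0, hi=4, mid=2, val=12
Step 3: lo=3, hi=4, mid=3, val=25
Step 4: lo=4, hi=4, mid=4, val=30

Not found


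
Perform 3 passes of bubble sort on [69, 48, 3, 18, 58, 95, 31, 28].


Initial: [69, 48, 3, 18, 58, 95, 31, 28]
Pass 1: [48, 3, 18, 58, 69, 31, 28, 95] (6 swaps)
Pass 2: [3, 18, 48, 58, 31, 28, 69, 95] (4 swaps)
Pass 3: [3, 18, 48, 31, 28, 58, 69, 95] (2 swaps)

After 3 passes: [3, 18, 48, 31, 28, 58, 69, 95]


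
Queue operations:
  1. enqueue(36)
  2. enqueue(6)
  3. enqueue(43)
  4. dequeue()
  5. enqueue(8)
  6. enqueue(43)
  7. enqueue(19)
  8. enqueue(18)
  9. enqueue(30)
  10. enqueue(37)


enqueue(36) -> [36]
enqueue(6) -> [36, 6]
enqueue(43) -> [36, 6, 43]
dequeue()->36, [6, 43]
enqueue(8) -> [6, 43, 8]
enqueue(43) -> [6, 43, 8, 43]
enqueue(19) -> [6, 43, 8, 43, 19]
enqueue(18) -> [6, 43, 8, 43, 19, 18]
enqueue(30) -> [6, 43, 8, 43, 19, 18, 30]
enqueue(37) -> [6, 43, 8, 43, 19, 18, 30, 37]

Final queue: [6, 43, 8, 43, 19, 18, 30, 37]


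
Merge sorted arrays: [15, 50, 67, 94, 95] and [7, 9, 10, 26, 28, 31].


Take 7 from B
Take 9 from B
Take 10 from B
Take 15 from A
Take 26 from B
Take 28 from B
Take 31 from B

Merged: [7, 9, 10, 15, 26, 28, 31, 50, 67, 94, 95]


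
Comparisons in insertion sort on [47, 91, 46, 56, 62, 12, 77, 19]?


Algorithm: insertion sort
Input: [47, 91, 46, 56, 62, 12, 77, 19]
Sorted: [12, 19, 46, 47, 56, 62, 77, 91]

21


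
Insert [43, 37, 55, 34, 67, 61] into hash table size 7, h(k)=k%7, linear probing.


Insert 43: h=1 -> slot 1
Insert 37: h=2 -> slot 2
Insert 55: h=6 -> slot 6
Insert 34: h=6, 1 probes -> slot 0
Insert 67: h=4 -> slot 4
Insert 61: h=5 -> slot 5

Table: [34, 43, 37, None, 67, 61, 55]


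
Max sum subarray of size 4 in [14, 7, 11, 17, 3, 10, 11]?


[0:4]: 49
[1:5]: 38
[2:6]: 41
[3:7]: 41

Max: 49 at [0:4]


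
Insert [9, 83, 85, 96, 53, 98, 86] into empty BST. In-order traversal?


Insert 9: root
Insert 83: R from 9
Insert 85: R from 9 -> R from 83
Insert 96: R from 9 -> R from 83 -> R from 85
Insert 53: R from 9 -> L from 83
Insert 98: R from 9 -> R from 83 -> R from 85 -> R from 96
Insert 86: R from 9 -> R from 83 -> R from 85 -> L from 96

In-order: [9, 53, 83, 85, 86, 96, 98]


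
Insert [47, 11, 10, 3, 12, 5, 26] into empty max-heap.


Insert 47: [47]
Insert 11: [47, 11]
Insert 10: [47, 11, 10]
Insert 3: [47, 11, 10, 3]
Insert 12: [47, 12, 10, 3, 11]
Insert 5: [47, 12, 10, 3, 11, 5]
Insert 26: [47, 12, 26, 3, 11, 5, 10]

Final heap: [47, 12, 26, 3, 11, 5, 10]


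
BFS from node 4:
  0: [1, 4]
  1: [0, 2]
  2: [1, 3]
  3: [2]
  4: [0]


Visit 4, enqueue [0]
Visit 0, enqueue [1]
Visit 1, enqueue [2]
Visit 2, enqueue [3]
Visit 3, enqueue []

BFS order: [4, 0, 1, 2, 3]


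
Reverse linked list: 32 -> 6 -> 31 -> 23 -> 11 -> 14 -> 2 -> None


Step 1: curr=32, set curr.next=prev(None) | reversed so far: 32
Step 2: curr=6, set curr.next=prev(32) | reversed so far: 6 -> 32
Step 3: curr=31, set curr.next=prev(6) | reversed so far: 31 -> 6 -> 32
Step 4: curr=23, set curr.next=prev(31) | reversed so far: 23 -> 31 -> 6 -> 32
Step 5: curr=11, set curr.next=prev(23) | reversed so far: 11 -> 23 -> 31 -> 6 -> 32
Step 6: curr=14, set curr.next=prev(11) | reversed so far: 14 -> 11 -> 23 -> 31 -> 6 -> 32
Step 7: curr=2, set curr.next=prev(14) | reversed so far: 2 -> 14 -> 11 -> 23 -> 31 -> 6 -> 32

2 -> 14 -> 11 -> 23 -> 31 -> 6 -> 32 -> None


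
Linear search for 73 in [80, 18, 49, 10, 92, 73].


i=0: 80!=73
i=1: 18!=73
i=2: 49!=73
i=3: 10!=73
i=4: 92!=73
i=5: 73==73 found!

Found at 5, 6 comps


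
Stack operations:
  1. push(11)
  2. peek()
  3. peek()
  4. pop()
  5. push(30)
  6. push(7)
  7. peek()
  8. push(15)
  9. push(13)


push(11) -> [11]
peek()->11
peek()->11
pop()->11, []
push(30) -> [30]
push(7) -> [30, 7]
peek()->7
push(15) -> [30, 7, 15]
push(13) -> [30, 7, 15, 13]

Final stack: [30, 7, 15, 13]


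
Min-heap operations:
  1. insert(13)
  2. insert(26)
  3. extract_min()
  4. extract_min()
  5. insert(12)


insert(13) -> [13]
insert(26) -> [13, 26]
extract_min()->13, [26]
extract_min()->26, []
insert(12) -> [12]

Final heap: [12]


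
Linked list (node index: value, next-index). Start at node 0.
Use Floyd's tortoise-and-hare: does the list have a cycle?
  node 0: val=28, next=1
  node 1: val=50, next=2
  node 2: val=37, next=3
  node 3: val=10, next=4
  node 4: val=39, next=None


Floyd's tortoise (slow, +1) and hare (fast, +2):
  init: slow=0, fast=0
  step 1: slow=1, fast=2
  step 2: slow=2, fast=4
  step 3: fast -> None, no cycle

Cycle: no


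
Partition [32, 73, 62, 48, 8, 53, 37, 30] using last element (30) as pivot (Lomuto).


Pivot: 30
  8 <= 30: swap -> [8, 73, 62, 48, 32, 53, 37, 30]
Place pivot at 1: [8, 30, 62, 48, 32, 53, 37, 73]

Partitioned: [8, 30, 62, 48, 32, 53, 37, 73]


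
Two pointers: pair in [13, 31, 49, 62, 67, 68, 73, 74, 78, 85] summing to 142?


lo=0(13)+hi=9(85)=98
lo=1(31)+hi=9(85)=116
lo=2(49)+hi=9(85)=134
lo=3(62)+hi=9(85)=147
lo=3(62)+hi=8(78)=140
lo=4(67)+hi=8(78)=145
lo=4(67)+hi=7(74)=141
lo=5(68)+hi=7(74)=142

Yes: 68+74=142


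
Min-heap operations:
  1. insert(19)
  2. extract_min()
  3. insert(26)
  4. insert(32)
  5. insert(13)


insert(19) -> [19]
extract_min()->19, []
insert(26) -> [26]
insert(32) -> [26, 32]
insert(13) -> [13, 32, 26]

Final heap: [13, 32, 26]


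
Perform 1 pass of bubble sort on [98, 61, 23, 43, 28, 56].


Initial: [98, 61, 23, 43, 28, 56]
Pass 1: [61, 23, 43, 28, 56, 98] (5 swaps)

After 1 pass: [61, 23, 43, 28, 56, 98]


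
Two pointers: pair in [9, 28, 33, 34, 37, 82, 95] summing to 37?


lo=0(9)+hi=6(95)=104
lo=0(9)+hi=5(82)=91
lo=0(9)+hi=4(37)=46
lo=0(9)+hi=3(34)=43
lo=0(9)+hi=2(33)=42
lo=0(9)+hi=1(28)=37

Yes: 9+28=37


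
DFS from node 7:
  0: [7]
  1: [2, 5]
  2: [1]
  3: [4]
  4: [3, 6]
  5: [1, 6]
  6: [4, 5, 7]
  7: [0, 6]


Visit 7, push [6, 0]
Visit 0, push []
Visit 6, push [5, 4]
Visit 4, push [3]
Visit 3, push []
Visit 5, push [1]
Visit 1, push [2]
Visit 2, push []

DFS order: [7, 0, 6, 4, 3, 5, 1, 2]


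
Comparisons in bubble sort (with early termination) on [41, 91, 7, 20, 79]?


Algorithm: bubble sort (with early termination)
Input: [41, 91, 7, 20, 79]
Sorted: [7, 20, 41, 79, 91]

9


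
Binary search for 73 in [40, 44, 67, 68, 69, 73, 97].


Step 1: lo=0, hi=6, mid=3, val=68
Step 2: lo=4, hi=6, mid=5, val=73

Found at index 5


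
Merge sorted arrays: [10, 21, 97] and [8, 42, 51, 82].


Take 8 from B
Take 10 from A
Take 21 from A
Take 42 from B
Take 51 from B
Take 82 from B

Merged: [8, 10, 21, 42, 51, 82, 97]


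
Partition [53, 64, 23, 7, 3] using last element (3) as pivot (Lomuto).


Pivot: 3
Place pivot at 0: [3, 64, 23, 7, 53]

Partitioned: [3, 64, 23, 7, 53]


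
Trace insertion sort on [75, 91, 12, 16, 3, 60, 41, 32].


Initial: [75, 91, 12, 16, 3, 60, 41, 32]
Insert 91: [75, 91, 12, 16, 3, 60, 41, 32]
Insert 12: [12, 75, 91, 16, 3, 60, 41, 32]
Insert 16: [12, 16, 75, 91, 3, 60, 41, 32]
Insert 3: [3, 12, 16, 75, 91, 60, 41, 32]
Insert 60: [3, 12, 16, 60, 75, 91, 41, 32]
Insert 41: [3, 12, 16, 41, 60, 75, 91, 32]
Insert 32: [3, 12, 16, 32, 41, 60, 75, 91]

Sorted: [3, 12, 16, 32, 41, 60, 75, 91]


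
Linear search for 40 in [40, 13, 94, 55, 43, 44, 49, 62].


i=0: 40==40 found!

Found at 0, 1 comps


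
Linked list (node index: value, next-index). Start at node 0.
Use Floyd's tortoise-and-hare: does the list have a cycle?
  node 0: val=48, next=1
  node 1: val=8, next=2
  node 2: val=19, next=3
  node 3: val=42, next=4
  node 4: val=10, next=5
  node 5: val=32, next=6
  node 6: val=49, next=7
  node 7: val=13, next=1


Floyd's tortoise (slow, +1) and hare (fast, +2):
  init: slow=0, fast=0
  step 1: slow=1, fast=2
  step 2: slow=2, fast=4
  step 3: slow=3, fast=6
  step 4: slow=4, fast=1
  step 5: slow=5, fast=3
  step 6: slow=6, fast=5
  step 7: slow=7, fast=7
  slow == fast at node 7: cycle detected

Cycle: yes


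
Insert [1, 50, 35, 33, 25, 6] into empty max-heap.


Insert 1: [1]
Insert 50: [50, 1]
Insert 35: [50, 1, 35]
Insert 33: [50, 33, 35, 1]
Insert 25: [50, 33, 35, 1, 25]
Insert 6: [50, 33, 35, 1, 25, 6]

Final heap: [50, 33, 35, 1, 25, 6]


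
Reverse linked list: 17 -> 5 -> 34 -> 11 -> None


Step 1: curr=17, set curr.next=prev(None) | reversed so far: 17
Step 2: curr=5, set curr.next=prev(17) | reversed so far: 5 -> 17
Step 3: curr=34, set curr.next=prev(5) | reversed so far: 34 -> 5 -> 17
Step 4: curr=11, set curr.next=prev(34) | reversed so far: 11 -> 34 -> 5 -> 17

11 -> 34 -> 5 -> 17 -> None


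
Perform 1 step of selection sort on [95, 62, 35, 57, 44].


Initial: [95, 62, 35, 57, 44]
Step 1: min=35 at 2
  Swap: [35, 62, 95, 57, 44]

After 1 step: [35, 62, 95, 57, 44]


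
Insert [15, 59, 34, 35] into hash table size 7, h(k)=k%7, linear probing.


Insert 15: h=1 -> slot 1
Insert 59: h=3 -> slot 3
Insert 34: h=6 -> slot 6
Insert 35: h=0 -> slot 0

Table: [35, 15, None, 59, None, None, 34]


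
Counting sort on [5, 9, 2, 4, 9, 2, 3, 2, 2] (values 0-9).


Input: [5, 9, 2, 4, 9, 2, 3, 2, 2]
Counts: [0, 0, 4, 1, 1, 1, 0, 0, 0, 2]

Sorted: [2, 2, 2, 2, 3, 4, 5, 9, 9]


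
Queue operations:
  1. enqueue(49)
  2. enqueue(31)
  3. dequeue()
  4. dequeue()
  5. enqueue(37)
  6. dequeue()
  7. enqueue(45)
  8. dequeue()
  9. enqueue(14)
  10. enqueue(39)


enqueue(49) -> [49]
enqueue(31) -> [49, 31]
dequeue()->49, [31]
dequeue()->31, []
enqueue(37) -> [37]
dequeue()->37, []
enqueue(45) -> [45]
dequeue()->45, []
enqueue(14) -> [14]
enqueue(39) -> [14, 39]

Final queue: [14, 39]


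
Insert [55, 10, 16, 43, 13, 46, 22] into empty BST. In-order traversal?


Insert 55: root
Insert 10: L from 55
Insert 16: L from 55 -> R from 10
Insert 43: L from 55 -> R from 10 -> R from 16
Insert 13: L from 55 -> R from 10 -> L from 16
Insert 46: L from 55 -> R from 10 -> R from 16 -> R from 43
Insert 22: L from 55 -> R from 10 -> R from 16 -> L from 43

In-order: [10, 13, 16, 22, 43, 46, 55]


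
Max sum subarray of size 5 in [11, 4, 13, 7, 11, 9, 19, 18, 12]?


[0:5]: 46
[1:6]: 44
[2:7]: 59
[3:8]: 64
[4:9]: 69

Max: 69 at [4:9]


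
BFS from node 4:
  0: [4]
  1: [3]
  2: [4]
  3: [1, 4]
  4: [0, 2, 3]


Visit 4, enqueue [0, 2, 3]
Visit 0, enqueue []
Visit 2, enqueue []
Visit 3, enqueue [1]
Visit 1, enqueue []

BFS order: [4, 0, 2, 3, 1]


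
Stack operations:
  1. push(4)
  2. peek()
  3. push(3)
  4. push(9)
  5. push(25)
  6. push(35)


push(4) -> [4]
peek()->4
push(3) -> [4, 3]
push(9) -> [4, 3, 9]
push(25) -> [4, 3, 9, 25]
push(35) -> [4, 3, 9, 25, 35]

Final stack: [4, 3, 9, 25, 35]


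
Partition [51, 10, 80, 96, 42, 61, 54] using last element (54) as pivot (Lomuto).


Pivot: 54
  51 <= 54: advance i (no swap)
  10 <= 54: advance i (no swap)
  42 <= 54: swap -> [51, 10, 42, 96, 80, 61, 54]
Place pivot at 3: [51, 10, 42, 54, 80, 61, 96]

Partitioned: [51, 10, 42, 54, 80, 61, 96]


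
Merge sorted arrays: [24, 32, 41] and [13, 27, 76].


Take 13 from B
Take 24 from A
Take 27 from B
Take 32 from A
Take 41 from A

Merged: [13, 24, 27, 32, 41, 76]


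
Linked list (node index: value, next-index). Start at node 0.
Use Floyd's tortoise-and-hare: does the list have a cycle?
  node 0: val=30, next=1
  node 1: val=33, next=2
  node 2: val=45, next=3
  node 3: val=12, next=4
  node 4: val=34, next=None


Floyd's tortoise (slow, +1) and hare (fast, +2):
  init: slow=0, fast=0
  step 1: slow=1, fast=2
  step 2: slow=2, fast=4
  step 3: fast -> None, no cycle

Cycle: no


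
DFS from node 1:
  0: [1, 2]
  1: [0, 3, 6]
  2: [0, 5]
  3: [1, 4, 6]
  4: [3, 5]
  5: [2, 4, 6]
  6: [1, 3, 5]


Visit 1, push [6, 3, 0]
Visit 0, push [2]
Visit 2, push [5]
Visit 5, push [6, 4]
Visit 4, push [3]
Visit 3, push [6]
Visit 6, push []

DFS order: [1, 0, 2, 5, 4, 3, 6]


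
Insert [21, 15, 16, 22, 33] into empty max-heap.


Insert 21: [21]
Insert 15: [21, 15]
Insert 16: [21, 15, 16]
Insert 22: [22, 21, 16, 15]
Insert 33: [33, 22, 16, 15, 21]

Final heap: [33, 22, 16, 15, 21]


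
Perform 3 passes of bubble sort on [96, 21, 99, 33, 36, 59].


Initial: [96, 21, 99, 33, 36, 59]
Pass 1: [21, 96, 33, 36, 59, 99] (4 swaps)
Pass 2: [21, 33, 36, 59, 96, 99] (3 swaps)
Pass 3: [21, 33, 36, 59, 96, 99] (0 swaps)

After 3 passes: [21, 33, 36, 59, 96, 99]


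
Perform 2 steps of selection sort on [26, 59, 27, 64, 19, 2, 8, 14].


Initial: [26, 59, 27, 64, 19, 2, 8, 14]
Step 1: min=2 at 5
  Swap: [2, 59, 27, 64, 19, 26, 8, 14]
Step 2: min=8 at 6
  Swap: [2, 8, 27, 64, 19, 26, 59, 14]

After 2 steps: [2, 8, 27, 64, 19, 26, 59, 14]


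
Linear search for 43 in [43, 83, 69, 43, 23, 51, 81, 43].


i=0: 43==43 found!

Found at 0, 1 comps


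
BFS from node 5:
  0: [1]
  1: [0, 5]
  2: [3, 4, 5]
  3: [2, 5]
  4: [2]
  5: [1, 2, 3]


Visit 5, enqueue [1, 2, 3]
Visit 1, enqueue [0]
Visit 2, enqueue [4]
Visit 3, enqueue []
Visit 0, enqueue []
Visit 4, enqueue []

BFS order: [5, 1, 2, 3, 0, 4]


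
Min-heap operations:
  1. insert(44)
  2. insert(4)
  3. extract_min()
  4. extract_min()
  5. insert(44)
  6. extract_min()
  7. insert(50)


insert(44) -> [44]
insert(4) -> [4, 44]
extract_min()->4, [44]
extract_min()->44, []
insert(44) -> [44]
extract_min()->44, []
insert(50) -> [50]

Final heap: [50]


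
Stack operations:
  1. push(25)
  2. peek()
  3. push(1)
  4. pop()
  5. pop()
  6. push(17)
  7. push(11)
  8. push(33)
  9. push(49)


push(25) -> [25]
peek()->25
push(1) -> [25, 1]
pop()->1, [25]
pop()->25, []
push(17) -> [17]
push(11) -> [17, 11]
push(33) -> [17, 11, 33]
push(49) -> [17, 11, 33, 49]

Final stack: [17, 11, 33, 49]


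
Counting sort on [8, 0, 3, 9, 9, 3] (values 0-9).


Input: [8, 0, 3, 9, 9, 3]
Counts: [1, 0, 0, 2, 0, 0, 0, 0, 1, 2]

Sorted: [0, 3, 3, 8, 9, 9]


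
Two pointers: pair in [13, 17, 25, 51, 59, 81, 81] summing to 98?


lo=0(13)+hi=6(81)=94
lo=1(17)+hi=6(81)=98

Yes: 17+81=98


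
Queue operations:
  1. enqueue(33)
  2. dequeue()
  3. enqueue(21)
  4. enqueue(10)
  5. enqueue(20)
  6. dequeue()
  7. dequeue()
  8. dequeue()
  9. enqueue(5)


enqueue(33) -> [33]
dequeue()->33, []
enqueue(21) -> [21]
enqueue(10) -> [21, 10]
enqueue(20) -> [21, 10, 20]
dequeue()->21, [10, 20]
dequeue()->10, [20]
dequeue()->20, []
enqueue(5) -> [5]

Final queue: [5]


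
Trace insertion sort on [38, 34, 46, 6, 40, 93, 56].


Initial: [38, 34, 46, 6, 40, 93, 56]
Insert 34: [34, 38, 46, 6, 40, 93, 56]
Insert 46: [34, 38, 46, 6, 40, 93, 56]
Insert 6: [6, 34, 38, 46, 40, 93, 56]
Insert 40: [6, 34, 38, 40, 46, 93, 56]
Insert 93: [6, 34, 38, 40, 46, 93, 56]
Insert 56: [6, 34, 38, 40, 46, 56, 93]

Sorted: [6, 34, 38, 40, 46, 56, 93]


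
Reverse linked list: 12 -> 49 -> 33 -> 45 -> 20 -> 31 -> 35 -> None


Step 1: curr=12, set curr.next=prev(None) | reversed so far: 12
Step 2: curr=49, set curr.next=prev(12) | reversed so far: 49 -> 12
Step 3: curr=33, set curr.next=prev(49) | reversed so far: 33 -> 49 -> 12
Step 4: curr=45, set curr.next=prev(33) | reversed so far: 45 -> 33 -> 49 -> 12
Step 5: curr=20, set curr.next=prev(45) | reversed so far: 20 -> 45 -> 33 -> 49 -> 12
Step 6: curr=31, set curr.next=prev(20) | reversed so far: 31 -> 20 -> 45 -> 33 -> 49 -> 12
Step 7: curr=35, set curr.next=prev(31) | reversed so far: 35 -> 31 -> 20 -> 45 -> 33 -> 49 -> 12

35 -> 31 -> 20 -> 45 -> 33 -> 49 -> 12 -> None


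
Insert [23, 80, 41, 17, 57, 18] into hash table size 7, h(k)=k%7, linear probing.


Insert 23: h=2 -> slot 2
Insert 80: h=3 -> slot 3
Insert 41: h=6 -> slot 6
Insert 17: h=3, 1 probes -> slot 4
Insert 57: h=1 -> slot 1
Insert 18: h=4, 1 probes -> slot 5

Table: [None, 57, 23, 80, 17, 18, 41]


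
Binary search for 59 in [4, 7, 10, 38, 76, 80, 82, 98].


Step 1: lo=0, hi=7, mid=3, val=38
Step 2: lo=4, hi=7, mid=5, val=80
Step 3: lo=4, hi=4, mid=4, val=76

Not found


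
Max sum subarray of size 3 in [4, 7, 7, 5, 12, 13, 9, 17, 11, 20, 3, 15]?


[0:3]: 18
[1:4]: 19
[2:5]: 24
[3:6]: 30
[4:7]: 34
[5:8]: 39
[6:9]: 37
[7:10]: 48
[8:11]: 34
[9:12]: 38

Max: 48 at [7:10]


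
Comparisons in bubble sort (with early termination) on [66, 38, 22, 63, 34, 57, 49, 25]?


Algorithm: bubble sort (with early termination)
Input: [66, 38, 22, 63, 34, 57, 49, 25]
Sorted: [22, 25, 34, 38, 49, 57, 63, 66]

28


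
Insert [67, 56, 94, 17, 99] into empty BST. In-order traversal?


Insert 67: root
Insert 56: L from 67
Insert 94: R from 67
Insert 17: L from 67 -> L from 56
Insert 99: R from 67 -> R from 94

In-order: [17, 56, 67, 94, 99]


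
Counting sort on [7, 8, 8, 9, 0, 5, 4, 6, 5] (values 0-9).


Input: [7, 8, 8, 9, 0, 5, 4, 6, 5]
Counts: [1, 0, 0, 0, 1, 2, 1, 1, 2, 1]

Sorted: [0, 4, 5, 5, 6, 7, 8, 8, 9]


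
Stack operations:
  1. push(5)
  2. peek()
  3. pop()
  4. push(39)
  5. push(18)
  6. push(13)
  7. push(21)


push(5) -> [5]
peek()->5
pop()->5, []
push(39) -> [39]
push(18) -> [39, 18]
push(13) -> [39, 18, 13]
push(21) -> [39, 18, 13, 21]

Final stack: [39, 18, 13, 21]


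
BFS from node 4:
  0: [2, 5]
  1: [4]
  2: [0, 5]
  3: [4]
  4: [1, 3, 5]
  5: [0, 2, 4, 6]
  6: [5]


Visit 4, enqueue [1, 3, 5]
Visit 1, enqueue []
Visit 3, enqueue []
Visit 5, enqueue [0, 2, 6]
Visit 0, enqueue []
Visit 2, enqueue []
Visit 6, enqueue []

BFS order: [4, 1, 3, 5, 0, 2, 6]


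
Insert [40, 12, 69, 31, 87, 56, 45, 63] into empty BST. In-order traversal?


Insert 40: root
Insert 12: L from 40
Insert 69: R from 40
Insert 31: L from 40 -> R from 12
Insert 87: R from 40 -> R from 69
Insert 56: R from 40 -> L from 69
Insert 45: R from 40 -> L from 69 -> L from 56
Insert 63: R from 40 -> L from 69 -> R from 56

In-order: [12, 31, 40, 45, 56, 63, 69, 87]


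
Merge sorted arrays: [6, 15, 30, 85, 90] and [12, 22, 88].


Take 6 from A
Take 12 from B
Take 15 from A
Take 22 from B
Take 30 from A
Take 85 from A
Take 88 from B

Merged: [6, 12, 15, 22, 30, 85, 88, 90]


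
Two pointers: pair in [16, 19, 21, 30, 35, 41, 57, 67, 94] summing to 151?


lo=0(16)+hi=8(94)=110
lo=1(19)+hi=8(94)=113
lo=2(21)+hi=8(94)=115
lo=3(30)+hi=8(94)=124
lo=4(35)+hi=8(94)=129
lo=5(41)+hi=8(94)=135
lo=6(57)+hi=8(94)=151

Yes: 57+94=151


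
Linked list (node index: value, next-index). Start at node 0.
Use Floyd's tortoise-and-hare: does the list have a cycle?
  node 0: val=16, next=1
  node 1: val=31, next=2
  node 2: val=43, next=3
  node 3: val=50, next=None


Floyd's tortoise (slow, +1) and hare (fast, +2):
  init: slow=0, fast=0
  step 1: slow=1, fast=2
  step 2: fast 2->3->None, no cycle

Cycle: no


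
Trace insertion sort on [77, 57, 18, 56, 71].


Initial: [77, 57, 18, 56, 71]
Insert 57: [57, 77, 18, 56, 71]
Insert 18: [18, 57, 77, 56, 71]
Insert 56: [18, 56, 57, 77, 71]
Insert 71: [18, 56, 57, 71, 77]

Sorted: [18, 56, 57, 71, 77]


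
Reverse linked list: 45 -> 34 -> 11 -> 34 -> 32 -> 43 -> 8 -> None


Step 1: curr=45, set curr.next=prev(None) | reversed so far: 45
Step 2: curr=34, set curr.next=prev(45) | reversed so far: 34 -> 45
Step 3: curr=11, set curr.next=prev(34) | reversed so far: 11 -> 34 -> 45
Step 4: curr=34, set curr.next=prev(11) | reversed so far: 34 -> 11 -> 34 -> 45
Step 5: curr=32, set curr.next=prev(34) | reversed so far: 32 -> 34 -> 11 -> 34 -> 45
Step 6: curr=43, set curr.next=prev(32) | reversed so far: 43 -> 32 -> 34 -> 11 -> 34 -> 45
Step 7: curr=8, set curr.next=prev(43) | reversed so far: 8 -> 43 -> 32 -> 34 -> 11 -> 34 -> 45

8 -> 43 -> 32 -> 34 -> 11 -> 34 -> 45 -> None


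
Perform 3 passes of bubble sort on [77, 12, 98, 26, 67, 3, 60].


Initial: [77, 12, 98, 26, 67, 3, 60]
Pass 1: [12, 77, 26, 67, 3, 60, 98] (5 swaps)
Pass 2: [12, 26, 67, 3, 60, 77, 98] (4 swaps)
Pass 3: [12, 26, 3, 60, 67, 77, 98] (2 swaps)

After 3 passes: [12, 26, 3, 60, 67, 77, 98]


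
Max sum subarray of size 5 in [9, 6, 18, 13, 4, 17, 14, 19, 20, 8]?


[0:5]: 50
[1:6]: 58
[2:7]: 66
[3:8]: 67
[4:9]: 74
[5:10]: 78

Max: 78 at [5:10]


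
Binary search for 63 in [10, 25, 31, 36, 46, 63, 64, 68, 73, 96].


Step 1: lo=0, hi=9, mid=4, val=46
Step 2: lo=5, hi=9, mid=7, val=68
Step 3: lo=5, hi=6, mid=5, val=63

Found at index 5


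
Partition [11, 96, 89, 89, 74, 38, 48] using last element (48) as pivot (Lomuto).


Pivot: 48
  11 <= 48: advance i (no swap)
  38 <= 48: swap -> [11, 38, 89, 89, 74, 96, 48]
Place pivot at 2: [11, 38, 48, 89, 74, 96, 89]

Partitioned: [11, 38, 48, 89, 74, 96, 89]


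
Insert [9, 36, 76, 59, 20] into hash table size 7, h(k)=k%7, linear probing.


Insert 9: h=2 -> slot 2
Insert 36: h=1 -> slot 1
Insert 76: h=6 -> slot 6
Insert 59: h=3 -> slot 3
Insert 20: h=6, 1 probes -> slot 0

Table: [20, 36, 9, 59, None, None, 76]


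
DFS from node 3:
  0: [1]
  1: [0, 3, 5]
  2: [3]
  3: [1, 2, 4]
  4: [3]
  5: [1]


Visit 3, push [4, 2, 1]
Visit 1, push [5, 0]
Visit 0, push []
Visit 5, push []
Visit 2, push []
Visit 4, push []

DFS order: [3, 1, 0, 5, 2, 4]


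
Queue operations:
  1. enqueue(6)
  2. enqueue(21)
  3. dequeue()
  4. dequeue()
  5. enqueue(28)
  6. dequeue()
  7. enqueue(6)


enqueue(6) -> [6]
enqueue(21) -> [6, 21]
dequeue()->6, [21]
dequeue()->21, []
enqueue(28) -> [28]
dequeue()->28, []
enqueue(6) -> [6]

Final queue: [6]


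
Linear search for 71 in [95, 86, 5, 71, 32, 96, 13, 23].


i=0: 95!=71
i=1: 86!=71
i=2: 5!=71
i=3: 71==71 found!

Found at 3, 4 comps


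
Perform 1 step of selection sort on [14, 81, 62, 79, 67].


Initial: [14, 81, 62, 79, 67]
Step 1: min=14 at 0
  Swap: [14, 81, 62, 79, 67]

After 1 step: [14, 81, 62, 79, 67]


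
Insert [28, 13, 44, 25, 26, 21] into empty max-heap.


Insert 28: [28]
Insert 13: [28, 13]
Insert 44: [44, 13, 28]
Insert 25: [44, 25, 28, 13]
Insert 26: [44, 26, 28, 13, 25]
Insert 21: [44, 26, 28, 13, 25, 21]

Final heap: [44, 26, 28, 13, 25, 21]


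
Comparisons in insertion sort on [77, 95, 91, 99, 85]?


Algorithm: insertion sort
Input: [77, 95, 91, 99, 85]
Sorted: [77, 85, 91, 95, 99]

8


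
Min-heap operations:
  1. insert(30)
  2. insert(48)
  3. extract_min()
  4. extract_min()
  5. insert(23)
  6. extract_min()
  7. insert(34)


insert(30) -> [30]
insert(48) -> [30, 48]
extract_min()->30, [48]
extract_min()->48, []
insert(23) -> [23]
extract_min()->23, []
insert(34) -> [34]

Final heap: [34]


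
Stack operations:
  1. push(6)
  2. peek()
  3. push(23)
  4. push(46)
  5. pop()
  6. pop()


push(6) -> [6]
peek()->6
push(23) -> [6, 23]
push(46) -> [6, 23, 46]
pop()->46, [6, 23]
pop()->23, [6]

Final stack: [6]


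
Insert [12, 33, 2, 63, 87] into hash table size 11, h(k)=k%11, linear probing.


Insert 12: h=1 -> slot 1
Insert 33: h=0 -> slot 0
Insert 2: h=2 -> slot 2
Insert 63: h=8 -> slot 8
Insert 87: h=10 -> slot 10

Table: [33, 12, 2, None, None, None, None, None, 63, None, 87]


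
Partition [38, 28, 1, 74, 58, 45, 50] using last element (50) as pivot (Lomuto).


Pivot: 50
  38 <= 50: advance i (no swap)
  28 <= 50: advance i (no swap)
  1 <= 50: advance i (no swap)
  45 <= 50: swap -> [38, 28, 1, 45, 58, 74, 50]
Place pivot at 4: [38, 28, 1, 45, 50, 74, 58]

Partitioned: [38, 28, 1, 45, 50, 74, 58]
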